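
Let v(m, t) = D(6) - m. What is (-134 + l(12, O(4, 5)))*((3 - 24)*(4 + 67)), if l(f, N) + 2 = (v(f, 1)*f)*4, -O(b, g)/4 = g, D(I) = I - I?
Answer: 1061592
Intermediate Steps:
D(I) = 0
O(b, g) = -4*g
v(m, t) = -m (v(m, t) = 0 - m = -m)
l(f, N) = -2 - 4*f**2 (l(f, N) = -2 + ((-f)*f)*4 = -2 - f**2*4 = -2 - 4*f**2)
(-134 + l(12, O(4, 5)))*((3 - 24)*(4 + 67)) = (-134 + (-2 - 4*12**2))*((3 - 24)*(4 + 67)) = (-134 + (-2 - 4*144))*(-21*71) = (-134 + (-2 - 576))*(-1491) = (-134 - 578)*(-1491) = -712*(-1491) = 1061592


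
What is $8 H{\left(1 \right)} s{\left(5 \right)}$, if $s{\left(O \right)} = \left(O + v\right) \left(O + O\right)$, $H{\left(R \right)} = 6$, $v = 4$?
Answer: $4320$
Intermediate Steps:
$s{\left(O \right)} = 2 O \left(4 + O\right)$ ($s{\left(O \right)} = \left(O + 4\right) \left(O + O\right) = \left(4 + O\right) 2 O = 2 O \left(4 + O\right)$)
$8 H{\left(1 \right)} s{\left(5 \right)} = 8 \cdot 6 \cdot 2 \cdot 5 \left(4 + 5\right) = 48 \cdot 2 \cdot 5 \cdot 9 = 48 \cdot 90 = 4320$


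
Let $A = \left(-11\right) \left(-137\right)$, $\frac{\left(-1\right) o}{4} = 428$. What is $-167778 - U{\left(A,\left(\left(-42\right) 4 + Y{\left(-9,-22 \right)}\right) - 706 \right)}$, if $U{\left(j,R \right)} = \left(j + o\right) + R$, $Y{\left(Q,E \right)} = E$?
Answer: $-166677$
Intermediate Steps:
$o = -1712$ ($o = \left(-4\right) 428 = -1712$)
$A = 1507$
$U{\left(j,R \right)} = -1712 + R + j$ ($U{\left(j,R \right)} = \left(j - 1712\right) + R = \left(-1712 + j\right) + R = -1712 + R + j$)
$-167778 - U{\left(A,\left(\left(-42\right) 4 + Y{\left(-9,-22 \right)}\right) - 706 \right)} = -167778 - \left(-1712 - 896 + 1507\right) = -167778 - -1101 = -167778 + 1101 = -166677$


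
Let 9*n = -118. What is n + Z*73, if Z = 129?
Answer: 84635/9 ≈ 9403.9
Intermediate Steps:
n = -118/9 (n = (⅑)*(-118) = -118/9 ≈ -13.111)
n + Z*73 = -118/9 + 129*73 = -118/9 + 9417 = 84635/9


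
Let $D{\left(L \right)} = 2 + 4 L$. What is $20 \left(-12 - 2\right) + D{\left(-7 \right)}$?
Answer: $-306$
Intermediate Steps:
$20 \left(-12 - 2\right) + D{\left(-7 \right)} = 20 \left(-12 - 2\right) + \left(2 + 4 \left(-7\right)\right) = 20 \left(-14\right) + \left(2 - 28\right) = -280 - 26 = -306$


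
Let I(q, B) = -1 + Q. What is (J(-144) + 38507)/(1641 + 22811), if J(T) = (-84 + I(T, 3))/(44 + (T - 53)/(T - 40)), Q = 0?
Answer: 319322911/202780436 ≈ 1.5747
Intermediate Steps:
I(q, B) = -1 (I(q, B) = -1 + 0 = -1)
J(T) = -85/(44 + (-53 + T)/(-40 + T)) (J(T) = (-84 - 1)/(44 + (T - 53)/(T - 40)) = -85/(44 + (-53 + T)/(-40 + T)))
(J(-144) + 38507)/(1641 + 22811) = (85*(40 - 1*(-144))/(-1813 + 45*(-144)) + 38507)/(1641 + 22811) = (85*(40 + 144)/(-1813 - 6480) + 38507)/24452 = (85*184/(-8293) + 38507)*(1/24452) = (85*(-1/8293)*184 + 38507)*(1/24452) = (-15640/8293 + 38507)*(1/24452) = (319322911/8293)*(1/24452) = 319322911/202780436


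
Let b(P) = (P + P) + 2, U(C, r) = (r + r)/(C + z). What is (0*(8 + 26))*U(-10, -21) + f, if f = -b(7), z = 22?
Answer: -16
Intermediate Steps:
U(C, r) = 2*r/(22 + C) (U(C, r) = (r + r)/(C + 22) = (2*r)/(22 + C) = 2*r/(22 + C))
b(P) = 2 + 2*P (b(P) = 2*P + 2 = 2 + 2*P)
f = -16 (f = -(2 + 2*7) = -(2 + 14) = -1*16 = -16)
(0*(8 + 26))*U(-10, -21) + f = (0*(8 + 26))*(2*(-21)/(22 - 10)) - 16 = (0*34)*(2*(-21)/12) - 16 = 0*(2*(-21)*(1/12)) - 16 = 0*(-7/2) - 16 = 0 - 16 = -16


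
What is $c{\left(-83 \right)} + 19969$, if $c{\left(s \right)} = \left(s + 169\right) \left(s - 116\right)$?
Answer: $2855$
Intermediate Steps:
$c{\left(s \right)} = \left(-116 + s\right) \left(169 + s\right)$ ($c{\left(s \right)} = \left(169 + s\right) \left(-116 + s\right) = \left(-116 + s\right) \left(169 + s\right)$)
$c{\left(-83 \right)} + 19969 = \left(-19604 + \left(-83\right)^{2} + 53 \left(-83\right)\right) + 19969 = \left(-19604 + 6889 - 4399\right) + 19969 = -17114 + 19969 = 2855$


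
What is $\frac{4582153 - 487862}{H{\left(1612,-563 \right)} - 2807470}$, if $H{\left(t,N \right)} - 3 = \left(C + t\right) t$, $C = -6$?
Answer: $- \frac{215489}{11505} \approx -18.73$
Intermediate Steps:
$H{\left(t,N \right)} = 3 + t \left(-6 + t\right)$ ($H{\left(t,N \right)} = 3 + \left(-6 + t\right) t = 3 + t \left(-6 + t\right)$)
$\frac{4582153 - 487862}{H{\left(1612,-563 \right)} - 2807470} = \frac{4582153 - 487862}{\left(3 + 1612^{2} - 9672\right) - 2807470} = \frac{4094291}{\left(3 + 2598544 - 9672\right) - 2807470} = \frac{4094291}{2588875 - 2807470} = \frac{4094291}{-218595} = 4094291 \left(- \frac{1}{218595}\right) = - \frac{215489}{11505}$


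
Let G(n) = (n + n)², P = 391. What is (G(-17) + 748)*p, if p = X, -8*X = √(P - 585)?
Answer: -238*I*√194 ≈ -3315.0*I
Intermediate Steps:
X = -I*√194/8 (X = -√(391 - 585)/8 = -I*√194/8 ≈ -1.741*I)
p = -I*√194/8 ≈ -1.741*I
G(n) = 4*n² (G(n) = (2*n)² = 4*n²)
(G(-17) + 748)*p = (4*(-17)² + 748)*(-I*√194/8) = (4*289 + 748)*(-I*√194/8) = (1156 + 748)*(-I*√194/8) = 1904*(-I*√194/8) = -238*I*√194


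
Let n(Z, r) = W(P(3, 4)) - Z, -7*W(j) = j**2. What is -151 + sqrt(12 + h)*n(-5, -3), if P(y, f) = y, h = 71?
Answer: -151 + 26*sqrt(83)/7 ≈ -117.16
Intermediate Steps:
W(j) = -j**2/7
n(Z, r) = -9/7 - Z (n(Z, r) = -1/7*3**2 - Z = -1/7*9 - Z = -9/7 - Z)
-151 + sqrt(12 + h)*n(-5, -3) = -151 + sqrt(12 + 71)*(-9/7 - 1*(-5)) = -151 + sqrt(83)*(-9/7 + 5) = -151 + sqrt(83)*(26/7) = -151 + 26*sqrt(83)/7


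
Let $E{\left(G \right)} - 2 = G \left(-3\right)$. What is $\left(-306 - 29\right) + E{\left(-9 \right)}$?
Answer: $-306$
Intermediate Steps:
$E{\left(G \right)} = 2 - 3 G$ ($E{\left(G \right)} = 2 + G \left(-3\right) = 2 - 3 G$)
$\left(-306 - 29\right) + E{\left(-9 \right)} = \left(-306 - 29\right) + \left(2 - -27\right) = -335 + \left(2 + 27\right) = -335 + 29 = -306$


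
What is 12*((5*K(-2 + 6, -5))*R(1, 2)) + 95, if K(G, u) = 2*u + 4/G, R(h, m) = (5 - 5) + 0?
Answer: 95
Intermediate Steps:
R(h, m) = 0 (R(h, m) = 0 + 0 = 0)
12*((5*K(-2 + 6, -5))*R(1, 2)) + 95 = 12*((5*(2*(-5) + 4/(-2 + 6)))*0) + 95 = 12*((5*(-10 + 4/4))*0) + 95 = 12*((5*(-10 + 4*(¼)))*0) + 95 = 12*((5*(-10 + 1))*0) + 95 = 12*((5*(-9))*0) + 95 = 12*(-45*0) + 95 = 12*0 + 95 = 0 + 95 = 95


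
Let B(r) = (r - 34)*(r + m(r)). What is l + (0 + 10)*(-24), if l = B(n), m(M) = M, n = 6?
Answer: -576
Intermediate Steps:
B(r) = 2*r*(-34 + r) (B(r) = (r - 34)*(r + r) = (-34 + r)*(2*r) = 2*r*(-34 + r))
l = -336 (l = 2*6*(-34 + 6) = 2*6*(-28) = -336)
l + (0 + 10)*(-24) = -336 + (0 + 10)*(-24) = -336 + 10*(-24) = -336 - 240 = -576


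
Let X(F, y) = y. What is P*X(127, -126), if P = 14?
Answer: -1764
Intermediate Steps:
P*X(127, -126) = 14*(-126) = -1764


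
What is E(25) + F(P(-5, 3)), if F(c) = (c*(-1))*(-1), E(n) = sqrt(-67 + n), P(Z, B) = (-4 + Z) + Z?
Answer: -14 + I*sqrt(42) ≈ -14.0 + 6.4807*I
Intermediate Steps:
P(Z, B) = -4 + 2*Z
F(c) = c (F(c) = -c*(-1) = c)
E(25) + F(P(-5, 3)) = sqrt(-67 + 25) + (-4 + 2*(-5)) = sqrt(-42) + (-4 - 10) = I*sqrt(42) - 14 = -14 + I*sqrt(42)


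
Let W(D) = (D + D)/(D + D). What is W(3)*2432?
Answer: 2432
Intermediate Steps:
W(D) = 1 (W(D) = (2*D)/((2*D)) = (2*D)*(1/(2*D)) = 1)
W(3)*2432 = 1*2432 = 2432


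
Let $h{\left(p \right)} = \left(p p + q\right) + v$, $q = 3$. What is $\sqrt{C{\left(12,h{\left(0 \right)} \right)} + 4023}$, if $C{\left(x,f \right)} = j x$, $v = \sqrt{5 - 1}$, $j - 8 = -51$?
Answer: $\sqrt{3507} \approx 59.22$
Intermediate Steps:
$j = -43$ ($j = 8 - 51 = -43$)
$v = 2$ ($v = \sqrt{4} = 2$)
$h{\left(p \right)} = 5 + p^{2}$ ($h{\left(p \right)} = \left(p p + 3\right) + 2 = \left(p^{2} + 3\right) + 2 = \left(3 + p^{2}\right) + 2 = 5 + p^{2}$)
$C{\left(x,f \right)} = - 43 x$
$\sqrt{C{\left(12,h{\left(0 \right)} \right)} + 4023} = \sqrt{\left(-43\right) 12 + 4023} = \sqrt{-516 + 4023} = \sqrt{3507}$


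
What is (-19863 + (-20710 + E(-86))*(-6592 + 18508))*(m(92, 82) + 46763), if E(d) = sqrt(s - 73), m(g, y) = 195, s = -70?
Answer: -11589244871634 + 559551528*I*sqrt(143) ≈ -1.1589e+13 + 6.6913e+9*I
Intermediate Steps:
E(d) = I*sqrt(143) (E(d) = sqrt(-70 - 73) = sqrt(-143) = I*sqrt(143))
(-19863 + (-20710 + E(-86))*(-6592 + 18508))*(m(92, 82) + 46763) = (-19863 + (-20710 + I*sqrt(143))*(-6592 + 18508))*(195 + 46763) = (-19863 + (-20710 + I*sqrt(143))*11916)*46958 = (-19863 + (-246780360 + 11916*I*sqrt(143)))*46958 = (-246800223 + 11916*I*sqrt(143))*46958 = -11589244871634 + 559551528*I*sqrt(143)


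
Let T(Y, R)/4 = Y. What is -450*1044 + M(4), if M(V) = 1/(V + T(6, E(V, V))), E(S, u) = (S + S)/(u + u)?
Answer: -13154399/28 ≈ -4.6980e+5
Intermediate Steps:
E(S, u) = S/u (E(S, u) = (2*S)/((2*u)) = (2*S)*(1/(2*u)) = S/u)
T(Y, R) = 4*Y
M(V) = 1/(24 + V) (M(V) = 1/(V + 4*6) = 1/(V + 24) = 1/(24 + V))
-450*1044 + M(4) = -450*1044 + 1/(24 + 4) = -469800 + 1/28 = -13154399/28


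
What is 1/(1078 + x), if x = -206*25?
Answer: -1/4072 ≈ -0.00024558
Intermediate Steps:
x = -5150
1/(1078 + x) = 1/(1078 - 5150) = 1/(-4072) = -1/4072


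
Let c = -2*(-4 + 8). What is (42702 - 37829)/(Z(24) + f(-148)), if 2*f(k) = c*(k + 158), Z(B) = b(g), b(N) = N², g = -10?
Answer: 4873/60 ≈ 81.217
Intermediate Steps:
c = -8 (c = -2*4 = -8)
Z(B) = 100 (Z(B) = (-10)² = 100)
f(k) = -632 - 4*k (f(k) = (-8*(k + 158))/2 = (-8*(158 + k))/2 = (-1264 - 8*k)/2 = -632 - 4*k)
(42702 - 37829)/(Z(24) + f(-148)) = (42702 - 37829)/(100 + (-632 - 4*(-148))) = 4873/(100 + (-632 + 592)) = 4873/(100 - 40) = 4873/60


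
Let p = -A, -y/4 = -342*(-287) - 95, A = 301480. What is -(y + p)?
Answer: 693716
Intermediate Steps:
y = -392236 (y = -4*(-342*(-287) - 95) = -4*(98154 - 95) = -4*98059 = -392236)
p = -301480 (p = -1*301480 = -301480)
-(y + p) = -(-392236 - 301480) = -1*(-693716) = 693716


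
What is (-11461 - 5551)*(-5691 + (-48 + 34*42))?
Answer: 73338732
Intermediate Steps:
(-11461 - 5551)*(-5691 + (-48 + 34*42)) = -17012*(-5691 + (-48 + 1428)) = -17012*(-5691 + 1380) = -17012*(-4311) = 73338732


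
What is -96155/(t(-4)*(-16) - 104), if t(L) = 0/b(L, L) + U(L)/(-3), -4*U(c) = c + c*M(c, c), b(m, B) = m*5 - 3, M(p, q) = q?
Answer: 19231/24 ≈ 801.29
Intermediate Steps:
b(m, B) = -3 + 5*m (b(m, B) = 5*m - 3 = -3 + 5*m)
U(c) = -c/4 - c²/4 (U(c) = -(c + c*c)/4 = -(c + c²)/4 = -c/4 - c²/4)
t(L) = L*(1 + L)/12 (t(L) = 0/(-3 + 5*L) - L*(1 + L)/4/(-3) = 0 - L*(1 + L)/4*(-⅓) = 0 + L*(1 + L)/12 = L*(1 + L)/12)
-96155/(t(-4)*(-16) - 104) = -96155/(((1/12)*(-4)*(1 - 4))*(-16) - 104) = -96155/(((1/12)*(-4)*(-3))*(-16) - 104) = -96155/(1*(-16) - 104) = -96155/(-16 - 104) = -96155/(-120) = -96155*(-1/120) = 19231/24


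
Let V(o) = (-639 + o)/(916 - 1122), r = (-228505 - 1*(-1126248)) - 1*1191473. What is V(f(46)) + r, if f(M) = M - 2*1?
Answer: -60507785/206 ≈ -2.9373e+5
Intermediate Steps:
f(M) = -2 + M (f(M) = M - 2 = -2 + M)
r = -293730 (r = (-228505 + 1126248) - 1191473 = 897743 - 1191473 = -293730)
V(o) = 639/206 - o/206 (V(o) = (-639 + o)/(-206) = (-639 + o)*(-1/206) = 639/206 - o/206)
V(f(46)) + r = (639/206 - (-2 + 46)/206) - 293730 = (639/206 - 1/206*44) - 293730 = (639/206 - 22/103) - 293730 = 595/206 - 293730 = -60507785/206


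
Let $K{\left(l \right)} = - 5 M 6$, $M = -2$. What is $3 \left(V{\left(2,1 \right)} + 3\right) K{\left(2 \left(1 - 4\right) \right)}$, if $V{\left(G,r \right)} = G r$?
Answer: $900$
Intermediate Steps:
$K{\left(l \right)} = 60$ ($K{\left(l \right)} = \left(-5\right) \left(-2\right) 6 = 10 \cdot 6 = 60$)
$3 \left(V{\left(2,1 \right)} + 3\right) K{\left(2 \left(1 - 4\right) \right)} = 3 \left(2 \cdot 1 + 3\right) 60 = 3 \left(2 + 3\right) 60 = 3 \cdot 5 \cdot 60 = 15 \cdot 60 = 900$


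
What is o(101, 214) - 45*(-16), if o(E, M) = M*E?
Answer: 22334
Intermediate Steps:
o(E, M) = E*M
o(101, 214) - 45*(-16) = 101*214 - 45*(-16) = 21614 + 720 = 22334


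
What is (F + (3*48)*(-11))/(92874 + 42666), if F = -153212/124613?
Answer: -49385051/4222511505 ≈ -0.011696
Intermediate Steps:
F = -153212/124613 (F = -153212*1/124613 = -153212/124613 ≈ -1.2295)
(F + (3*48)*(-11))/(92874 + 42666) = (-153212/124613 + (3*48)*(-11))/(92874 + 42666) = (-153212/124613 + 144*(-11))/135540 = (-153212/124613 - 1584)*(1/135540) = -197540204/124613*1/135540 = -49385051/4222511505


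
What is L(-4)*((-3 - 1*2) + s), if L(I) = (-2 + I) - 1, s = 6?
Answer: -7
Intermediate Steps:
L(I) = -3 + I
L(-4)*((-3 - 1*2) + s) = (-3 - 4)*((-3 - 1*2) + 6) = -7*((-3 - 2) + 6) = -7*(-5 + 6) = -7*1 = -7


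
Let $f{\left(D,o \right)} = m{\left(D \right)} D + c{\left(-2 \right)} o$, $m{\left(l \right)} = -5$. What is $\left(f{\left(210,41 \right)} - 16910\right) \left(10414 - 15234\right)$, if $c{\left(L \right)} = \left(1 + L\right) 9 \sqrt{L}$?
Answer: $86567200 + 1778580 i \sqrt{2} \approx 8.6567 \cdot 10^{7} + 2.5153 \cdot 10^{6} i$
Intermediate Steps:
$c{\left(L \right)} = \sqrt{L} \left(9 + 9 L\right)$ ($c{\left(L \right)} = \left(9 + 9 L\right) \sqrt{L} = \sqrt{L} \left(9 + 9 L\right)$)
$f{\left(D,o \right)} = - 5 D - 9 i o \sqrt{2}$ ($f{\left(D,o \right)} = - 5 D + 9 \sqrt{-2} \left(1 - 2\right) o = - 5 D + 9 i \sqrt{2} \left(-1\right) o = - 5 D + - 9 i \sqrt{2} o = - 5 D - 9 i o \sqrt{2}$)
$\left(f{\left(210,41 \right)} - 16910\right) \left(10414 - 15234\right) = \left(\left(\left(-5\right) 210 - 9 i 41 \sqrt{2}\right) - 16910\right) \left(10414 - 15234\right) = \left(\left(-1050 - 369 i \sqrt{2}\right) - 16910\right) \left(-4820\right) = \left(-17960 - 369 i \sqrt{2}\right) \left(-4820\right) = 86567200 + 1778580 i \sqrt{2}$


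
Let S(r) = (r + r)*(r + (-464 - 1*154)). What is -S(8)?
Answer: 9760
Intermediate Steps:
S(r) = 2*r*(-618 + r) (S(r) = (2*r)*(r + (-464 - 154)) = (2*r)*(r - 618) = (2*r)*(-618 + r) = 2*r*(-618 + r))
-S(8) = -2*8*(-618 + 8) = -2*8*(-610) = -1*(-9760) = 9760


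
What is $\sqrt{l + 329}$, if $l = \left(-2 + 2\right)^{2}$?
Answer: $\sqrt{329} \approx 18.138$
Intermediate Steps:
$l = 0$ ($l = 0^{2} = 0$)
$\sqrt{l + 329} = \sqrt{0 + 329} = \sqrt{329}$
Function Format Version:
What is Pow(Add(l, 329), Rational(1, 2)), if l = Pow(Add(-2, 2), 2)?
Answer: Pow(329, Rational(1, 2)) ≈ 18.138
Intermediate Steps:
l = 0 (l = Pow(0, 2) = 0)
Pow(Add(l, 329), Rational(1, 2)) = Pow(Add(0, 329), Rational(1, 2)) = Pow(329, Rational(1, 2))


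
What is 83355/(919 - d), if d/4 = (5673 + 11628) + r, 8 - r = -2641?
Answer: -83355/78881 ≈ -1.0567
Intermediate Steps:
r = 2649 (r = 8 - 1*(-2641) = 8 + 2641 = 2649)
d = 79800 (d = 4*((5673 + 11628) + 2649) = 4*(17301 + 2649) = 4*19950 = 79800)
83355/(919 - d) = 83355/(919 - 1*79800) = 83355/(919 - 79800) = 83355/(-78881) = 83355*(-1/78881) = -83355/78881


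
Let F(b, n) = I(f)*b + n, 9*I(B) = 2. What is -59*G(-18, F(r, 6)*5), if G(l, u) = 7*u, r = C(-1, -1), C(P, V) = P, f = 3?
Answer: -107380/9 ≈ -11931.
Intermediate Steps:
I(B) = 2/9 (I(B) = (⅑)*2 = 2/9)
r = -1
F(b, n) = n + 2*b/9 (F(b, n) = 2*b/9 + n = n + 2*b/9)
-59*G(-18, F(r, 6)*5) = -413*(6 + (2/9)*(-1))*5 = -413*(6 - 2/9)*5 = -413*(52/9)*5 = -413*260/9 = -59*1820/9 = -107380/9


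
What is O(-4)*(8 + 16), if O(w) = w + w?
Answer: -192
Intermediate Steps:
O(w) = 2*w
O(-4)*(8 + 16) = (2*(-4))*(8 + 16) = -8*24 = -192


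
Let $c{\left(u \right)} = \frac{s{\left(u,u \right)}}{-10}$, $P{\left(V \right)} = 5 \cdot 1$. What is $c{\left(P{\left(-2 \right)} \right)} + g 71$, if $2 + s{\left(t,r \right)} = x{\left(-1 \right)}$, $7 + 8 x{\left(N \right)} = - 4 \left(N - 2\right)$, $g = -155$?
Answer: $- \frac{880389}{80} \approx -11005.0$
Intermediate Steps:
$P{\left(V \right)} = 5$
$x{\left(N \right)} = \frac{1}{8} - \frac{N}{2}$ ($x{\left(N \right)} = - \frac{7}{8} + \frac{\left(-4\right) \left(N - 2\right)}{8} = - \frac{7}{8} + \frac{\left(-4\right) \left(-2 + N\right)}{8} = - \frac{7}{8} + \frac{8 - 4 N}{8} = - \frac{7}{8} - \left(-1 + \frac{N}{2}\right) = \frac{1}{8} - \frac{N}{2}$)
$s{\left(t,r \right)} = - \frac{11}{8}$ ($s{\left(t,r \right)} = -2 + \left(\frac{1}{8} - - \frac{1}{2}\right) = -2 + \left(\frac{1}{8} + \frac{1}{2}\right) = -2 + \frac{5}{8} = - \frac{11}{8}$)
$c{\left(u \right)} = \frac{11}{80}$ ($c{\left(u \right)} = - \frac{11}{8 \left(-10\right)} = \left(- \frac{11}{8}\right) \left(- \frac{1}{10}\right) = \frac{11}{80}$)
$c{\left(P{\left(-2 \right)} \right)} + g 71 = \frac{11}{80} - 11005 = - \frac{880389}{80}$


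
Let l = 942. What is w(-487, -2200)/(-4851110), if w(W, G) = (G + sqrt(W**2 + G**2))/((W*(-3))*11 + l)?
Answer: 20/750290313 - sqrt(5077169)/82531934430 ≈ -6.4529e-10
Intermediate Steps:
w(W, G) = (G + sqrt(G**2 + W**2))/(942 - 33*W) (w(W, G) = (G + sqrt(W**2 + G**2))/((W*(-3))*11 + 942) = (G + sqrt(G**2 + W**2))/(-3*W*11 + 942) = (G + sqrt(G**2 + W**2))/(-33*W + 942) = (G + sqrt(G**2 + W**2))/(942 - 33*W))
w(-487, -2200)/(-4851110) = ((-1*(-2200) - sqrt((-2200)**2 + (-487)**2))/(3*(-314 + 11*(-487))))/(-4851110) = ((2200 - sqrt(4840000 + 237169))/(3*(-314 - 5357)))*(-1/4851110) = ((1/3)*(2200 - sqrt(5077169))/(-5671))*(-1/4851110) = ((1/3)*(-1/5671)*(2200 - sqrt(5077169)))*(-1/4851110) = (-2200/17013 + sqrt(5077169)/17013)*(-1/4851110) = 20/750290313 - sqrt(5077169)/82531934430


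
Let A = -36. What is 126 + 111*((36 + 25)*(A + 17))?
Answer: -128523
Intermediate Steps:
126 + 111*((36 + 25)*(A + 17)) = 126 + 111*((36 + 25)*(-36 + 17)) = 126 + 111*(61*(-19)) = 126 + 111*(-1159) = 126 - 128649 = -128523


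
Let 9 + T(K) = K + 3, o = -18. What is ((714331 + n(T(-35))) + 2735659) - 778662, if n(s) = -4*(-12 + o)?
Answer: 2671448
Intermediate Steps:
T(K) = -6 + K (T(K) = -9 + (K + 3) = -9 + (3 + K) = -6 + K)
n(s) = 120 (n(s) = -4*(-12 - 18) = -4*(-30) = 120)
((714331 + n(T(-35))) + 2735659) - 778662 = ((714331 + 120) + 2735659) - 778662 = (714451 + 2735659) - 778662 = 3450110 - 778662 = 2671448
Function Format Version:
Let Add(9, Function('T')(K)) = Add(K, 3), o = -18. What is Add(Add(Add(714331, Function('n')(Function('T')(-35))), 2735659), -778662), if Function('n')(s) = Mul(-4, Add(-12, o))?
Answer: 2671448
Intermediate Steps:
Function('T')(K) = Add(-6, K) (Function('T')(K) = Add(-9, Add(K, 3)) = Add(-9, Add(3, K)) = Add(-6, K))
Function('n')(s) = 120 (Function('n')(s) = Mul(-4, Add(-12, -18)) = Mul(-4, -30) = 120)
Add(Add(Add(714331, Function('n')(Function('T')(-35))), 2735659), -778662) = Add(Add(Add(714331, 120), 2735659), -778662) = Add(Add(714451, 2735659), -778662) = Add(3450110, -778662) = 2671448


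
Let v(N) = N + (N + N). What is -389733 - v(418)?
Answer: -390987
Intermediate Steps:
v(N) = 3*N (v(N) = N + 2*N = 3*N)
-389733 - v(418) = -389733 - 3*418 = -389733 - 1*1254 = -389733 - 1254 = -390987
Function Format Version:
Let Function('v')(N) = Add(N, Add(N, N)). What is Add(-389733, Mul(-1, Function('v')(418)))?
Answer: -390987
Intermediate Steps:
Function('v')(N) = Mul(3, N) (Function('v')(N) = Add(N, Mul(2, N)) = Mul(3, N))
Add(-389733, Mul(-1, Function('v')(418))) = Add(-389733, Mul(-1, Mul(3, 418))) = Add(-389733, Mul(-1, 1254)) = Add(-389733, -1254) = -390987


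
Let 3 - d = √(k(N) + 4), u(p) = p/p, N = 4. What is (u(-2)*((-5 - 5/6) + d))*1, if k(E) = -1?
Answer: -17/6 - √3 ≈ -4.5654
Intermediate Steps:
u(p) = 1
d = 3 - √3 (d = 3 - √(-1 + 4) = 3 - √3 ≈ 1.2680)
(u(-2)*((-5 - 5/6) + d))*1 = (1*((-5 - 5/6) + (3 - √3)))*1 = (1*((-5 - 5*⅙) + (3 - √3)))*1 = (1*((-5 - ⅚) + (3 - √3)))*1 = (1*(-35/6 + (3 - √3)))*1 = (1*(-17/6 - √3))*1 = (-17/6 - √3)*1 = -17/6 - √3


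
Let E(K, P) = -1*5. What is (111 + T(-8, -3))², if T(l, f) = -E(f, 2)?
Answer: 13456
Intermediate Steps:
E(K, P) = -5
T(l, f) = 5 (T(l, f) = -1*(-5) = 5)
(111 + T(-8, -3))² = (111 + 5)² = 116² = 13456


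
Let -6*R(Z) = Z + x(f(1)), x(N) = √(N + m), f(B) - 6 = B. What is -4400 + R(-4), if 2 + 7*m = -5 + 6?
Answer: -13198/3 - 2*√21/21 ≈ -4399.8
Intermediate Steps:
f(B) = 6 + B
m = -⅐ (m = -2/7 + (-5 + 6)/7 = -2/7 + (⅐)*1 = -2/7 + ⅐ = -⅐ ≈ -0.14286)
x(N) = √(-⅐ + N) (x(N) = √(N - ⅐) = √(-⅐ + N))
R(Z) = -2*√21/21 - Z/6 (R(Z) = -(Z + √(-7 + 49*(6 + 1))/7)/6 = -(Z + √(-7 + 49*7)/7)/6 = -(Z + √(-7 + 343)/7)/6 = -(Z + √336/7)/6 = -(Z + (4*√21)/7)/6 = -(Z + 4*√21/7)/6 = -2*√21/21 - Z/6)
-4400 + R(-4) = -4400 + (-2*√21/21 - ⅙*(-4)) = -4400 + (-2*√21/21 + ⅔) = -4400 + (⅔ - 2*√21/21) = -13198/3 - 2*√21/21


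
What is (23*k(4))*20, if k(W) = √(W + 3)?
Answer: 460*√7 ≈ 1217.0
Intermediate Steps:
k(W) = √(3 + W)
(23*k(4))*20 = (23*√(3 + 4))*20 = (23*√7)*20 = 460*√7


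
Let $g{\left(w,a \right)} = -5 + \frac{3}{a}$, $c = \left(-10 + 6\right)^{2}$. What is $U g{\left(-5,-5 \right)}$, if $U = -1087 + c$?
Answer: $\frac{29988}{5} \approx 5997.6$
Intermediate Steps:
$c = 16$ ($c = \left(-4\right)^{2} = 16$)
$U = -1071$ ($U = -1087 + 16 = -1071$)
$U g{\left(-5,-5 \right)} = - 1071 \left(-5 + \frac{3}{-5}\right) = - 1071 \left(-5 + 3 \left(- \frac{1}{5}\right)\right) = - 1071 \left(-5 - \frac{3}{5}\right) = \left(-1071\right) \left(- \frac{28}{5}\right) = \frac{29988}{5}$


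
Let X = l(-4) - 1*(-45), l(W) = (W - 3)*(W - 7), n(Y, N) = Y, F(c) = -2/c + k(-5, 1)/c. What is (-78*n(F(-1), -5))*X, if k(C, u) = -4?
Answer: -57096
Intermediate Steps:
F(c) = -6/c (F(c) = -2/c - 4/c = -6/c)
l(W) = (-7 + W)*(-3 + W) (l(W) = (-3 + W)*(-7 + W) = (-7 + W)*(-3 + W))
X = 122 (X = (21 + (-4)² - 10*(-4)) - 1*(-45) = (21 + 16 + 40) + 45 = 77 + 45 = 122)
(-78*n(F(-1), -5))*X = -(-468)/(-1)*122 = -(-468)*(-1)*122 = -78*6*122 = -468*122 = -57096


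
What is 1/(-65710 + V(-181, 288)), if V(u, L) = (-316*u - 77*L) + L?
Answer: -1/30402 ≈ -3.2893e-5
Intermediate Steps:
V(u, L) = -316*u - 76*L
1/(-65710 + V(-181, 288)) = 1/(-65710 + (-316*(-181) - 76*288)) = 1/(-65710 + (57196 - 21888)) = 1/(-65710 + 35308) = 1/(-30402) = -1/30402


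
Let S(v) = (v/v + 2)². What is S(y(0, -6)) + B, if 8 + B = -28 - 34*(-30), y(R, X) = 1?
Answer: 993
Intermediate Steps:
B = 984 (B = -8 + (-28 - 34*(-30)) = -8 + (-28 + 1020) = -8 + 992 = 984)
S(v) = 9 (S(v) = (1 + 2)² = 3² = 9)
S(y(0, -6)) + B = 9 + 984 = 993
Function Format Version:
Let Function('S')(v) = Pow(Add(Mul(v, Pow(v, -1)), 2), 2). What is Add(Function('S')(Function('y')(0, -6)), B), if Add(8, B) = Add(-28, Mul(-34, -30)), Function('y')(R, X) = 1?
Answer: 993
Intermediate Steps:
B = 984 (B = Add(-8, Add(-28, Mul(-34, -30))) = Add(-8, Add(-28, 1020)) = Add(-8, 992) = 984)
Function('S')(v) = 9 (Function('S')(v) = Pow(Add(1, 2), 2) = Pow(3, 2) = 9)
Add(Function('S')(Function('y')(0, -6)), B) = Add(9, 984) = 993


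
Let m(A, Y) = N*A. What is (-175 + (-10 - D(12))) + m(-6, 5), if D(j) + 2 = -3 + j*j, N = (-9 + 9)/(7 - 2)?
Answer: -324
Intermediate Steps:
N = 0 (N = 0/5 = 0*(⅕) = 0)
D(j) = -5 + j² (D(j) = -2 + (-3 + j*j) = -2 + (-3 + j²) = -5 + j²)
m(A, Y) = 0 (m(A, Y) = 0*A = 0)
(-175 + (-10 - D(12))) + m(-6, 5) = (-175 + (-10 - (-5 + 12²))) + 0 = (-175 + (-10 - (-5 + 144))) + 0 = (-175 + (-10 - 1*139)) + 0 = (-175 + (-10 - 139)) + 0 = (-175 - 149) + 0 = -324 + 0 = -324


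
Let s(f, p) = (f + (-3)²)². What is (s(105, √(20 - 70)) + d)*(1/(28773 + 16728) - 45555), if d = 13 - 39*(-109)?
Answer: -35776494412040/45501 ≈ -7.8628e+8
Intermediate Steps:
s(f, p) = (9 + f)² (s(f, p) = (f + 9)² = (9 + f)²)
d = 4264 (d = 13 + 4251 = 4264)
(s(105, √(20 - 70)) + d)*(1/(28773 + 16728) - 45555) = ((9 + 105)² + 4264)*(1/(28773 + 16728) - 45555) = (114² + 4264)*(1/45501 - 45555) = (12996 + 4264)*(1/45501 - 45555) = 17260*(-2072798054/45501) = -35776494412040/45501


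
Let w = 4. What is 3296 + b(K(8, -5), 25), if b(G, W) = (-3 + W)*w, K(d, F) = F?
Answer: 3384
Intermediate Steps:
b(G, W) = -12 + 4*W (b(G, W) = (-3 + W)*4 = -12 + 4*W)
3296 + b(K(8, -5), 25) = 3296 + (-12 + 4*25) = 3296 + (-12 + 100) = 3296 + 88 = 3384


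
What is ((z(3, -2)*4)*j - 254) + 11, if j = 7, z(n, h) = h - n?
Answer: -383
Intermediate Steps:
((z(3, -2)*4)*j - 254) + 11 = (((-2 - 1*3)*4)*7 - 254) + 11 = (((-2 - 3)*4)*7 - 254) + 11 = (-5*4*7 - 254) + 11 = (-20*7 - 254) + 11 = (-140 - 254) + 11 = -394 + 11 = -383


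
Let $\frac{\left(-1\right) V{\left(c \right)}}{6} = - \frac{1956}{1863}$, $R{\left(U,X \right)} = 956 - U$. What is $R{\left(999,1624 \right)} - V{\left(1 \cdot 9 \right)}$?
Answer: $- \frac{10205}{207} \approx -49.299$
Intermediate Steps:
$V{\left(c \right)} = \frac{1304}{207}$ ($V{\left(c \right)} = - 6 \left(- \frac{1956}{1863}\right) = - 6 \left(\left(-1956\right) \frac{1}{1863}\right) = \left(-6\right) \left(- \frac{652}{621}\right) = \frac{1304}{207}$)
$R{\left(999,1624 \right)} - V{\left(1 \cdot 9 \right)} = \left(956 - 999\right) - \frac{1304}{207} = -43 - \frac{1304}{207} = - \frac{10205}{207}$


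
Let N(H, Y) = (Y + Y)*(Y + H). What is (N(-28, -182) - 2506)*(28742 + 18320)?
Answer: 3479481908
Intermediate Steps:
N(H, Y) = 2*Y*(H + Y) (N(H, Y) = (2*Y)*(H + Y) = 2*Y*(H + Y))
(N(-28, -182) - 2506)*(28742 + 18320) = (2*(-182)*(-28 - 182) - 2506)*(28742 + 18320) = (2*(-182)*(-210) - 2506)*47062 = (76440 - 2506)*47062 = 73934*47062 = 3479481908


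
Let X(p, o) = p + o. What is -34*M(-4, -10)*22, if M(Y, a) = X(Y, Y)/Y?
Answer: -1496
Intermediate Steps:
X(p, o) = o + p
M(Y, a) = 2 (M(Y, a) = (Y + Y)/Y = (2*Y)/Y = 2)
-34*M(-4, -10)*22 = -34*2*22 = -68*22 = -1496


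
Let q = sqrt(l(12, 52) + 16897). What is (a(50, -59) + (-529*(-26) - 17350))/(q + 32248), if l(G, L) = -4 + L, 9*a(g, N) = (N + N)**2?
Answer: -594653120/9359249031 + 18440*sqrt(16945)/9359249031 ≈ -0.063280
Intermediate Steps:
a(g, N) = 4*N**2/9 (a(g, N) = (N + N)**2/9 = (2*N)**2/9 = (4*N**2)/9 = 4*N**2/9)
q = sqrt(16945) (q = sqrt((-4 + 52) + 16897) = sqrt(48 + 16897) = sqrt(16945) ≈ 130.17)
(a(50, -59) + (-529*(-26) - 17350))/(q + 32248) = ((4/9)*(-59)**2 + (-529*(-26) - 17350))/(sqrt(16945) + 32248) = ((4/9)*3481 + (13754 - 17350))/(32248 + sqrt(16945)) = (13924/9 - 3596)/(32248 + sqrt(16945)) = -18440/(9*(32248 + sqrt(16945)))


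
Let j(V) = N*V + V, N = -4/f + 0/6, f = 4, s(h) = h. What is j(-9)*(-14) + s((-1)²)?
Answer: 1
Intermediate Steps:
N = -1 (N = -4/4 + 0/6 = -4*¼ + 0*(⅙) = -1 + 0 = -1)
j(V) = 0 (j(V) = -V + V = 0)
j(-9)*(-14) + s((-1)²) = 0*(-14) + (-1)² = 0 + 1 = 1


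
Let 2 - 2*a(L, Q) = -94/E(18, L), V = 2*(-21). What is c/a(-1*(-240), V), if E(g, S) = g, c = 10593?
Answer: 190674/65 ≈ 2933.4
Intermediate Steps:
V = -42
a(L, Q) = 65/18 (a(L, Q) = 1 - (-47)/18 = 1 - ½*(-47/9) = 1 + 47/18 = 65/18)
c/a(-1*(-240), V) = 10593/(65/18) = 10593*(18/65) = 190674/65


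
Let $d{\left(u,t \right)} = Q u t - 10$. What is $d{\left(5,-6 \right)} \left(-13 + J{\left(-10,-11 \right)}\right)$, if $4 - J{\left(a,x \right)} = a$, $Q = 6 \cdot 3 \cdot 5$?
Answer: $-2710$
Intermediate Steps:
$Q = 90$ ($Q = 18 \cdot 5 = 90$)
$J{\left(a,x \right)} = 4 - a$
$d{\left(u,t \right)} = -10 + 90 t u$ ($d{\left(u,t \right)} = 90 u t - 10 = 90 t u - 10 = -10 + 90 t u$)
$d{\left(5,-6 \right)} \left(-13 + J{\left(-10,-11 \right)}\right) = \left(-10 + 90 \left(-6\right) 5\right) \left(-13 + \left(4 - -10\right)\right) = \left(-10 - 2700\right) \left(-13 + \left(4 + 10\right)\right) = - 2710 \left(-13 + 14\right) = \left(-2710\right) 1 = -2710$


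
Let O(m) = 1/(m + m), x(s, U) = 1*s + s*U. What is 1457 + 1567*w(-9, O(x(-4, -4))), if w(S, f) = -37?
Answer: -56522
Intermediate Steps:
x(s, U) = s + U*s
O(m) = 1/(2*m)
1457 + 1567*w(-9, O(x(-4, -4))) = 1457 + 1567*(-37) = 1457 - 57979 = -56522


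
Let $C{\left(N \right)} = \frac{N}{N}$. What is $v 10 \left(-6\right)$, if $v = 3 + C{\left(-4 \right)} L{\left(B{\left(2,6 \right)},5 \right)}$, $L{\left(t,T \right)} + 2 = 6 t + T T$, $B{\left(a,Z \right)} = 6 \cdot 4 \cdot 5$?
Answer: $-44760$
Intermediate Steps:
$B{\left(a,Z \right)} = 120$ ($B{\left(a,Z \right)} = 24 \cdot 5 = 120$)
$C{\left(N \right)} = 1$
$L{\left(t,T \right)} = -2 + T^{2} + 6 t$ ($L{\left(t,T \right)} = -2 + \left(6 t + T T\right) = -2 + \left(6 t + T^{2}\right) = -2 + \left(T^{2} + 6 t\right) = -2 + T^{2} + 6 t$)
$v = 746$ ($v = 3 + 1 \left(-2 + 5^{2} + 6 \cdot 120\right) = 3 + 1 \left(-2 + 25 + 720\right) = 3 + 1 \cdot 743 = 3 + 743 = 746$)
$v 10 \left(-6\right) = 746 \cdot 10 \left(-6\right) = 7460 \left(-6\right) = -44760$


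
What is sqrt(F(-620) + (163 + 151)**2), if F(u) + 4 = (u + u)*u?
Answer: 8*sqrt(13553) ≈ 931.34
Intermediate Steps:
F(u) = -4 + 2*u**2 (F(u) = -4 + (u + u)*u = -4 + (2*u)*u = -4 + 2*u**2)
sqrt(F(-620) + (163 + 151)**2) = sqrt((-4 + 2*(-620)**2) + (163 + 151)**2) = sqrt((-4 + 2*384400) + 314**2) = sqrt((-4 + 768800) + 98596) = sqrt(768796 + 98596) = sqrt(867392) = 8*sqrt(13553)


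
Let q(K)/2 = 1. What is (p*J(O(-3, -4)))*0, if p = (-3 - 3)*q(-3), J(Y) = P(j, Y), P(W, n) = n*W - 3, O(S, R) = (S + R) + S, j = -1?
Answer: 0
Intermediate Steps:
q(K) = 2 (q(K) = 2*1 = 2)
O(S, R) = R + 2*S (O(S, R) = (R + S) + S = R + 2*S)
P(W, n) = -3 + W*n (P(W, n) = W*n - 3 = -3 + W*n)
J(Y) = -3 - Y
p = -12 (p = (-3 - 3)*2 = -6*2 = -12)
(p*J(O(-3, -4)))*0 = -12*(-3 - (-4 + 2*(-3)))*0 = -12*(-3 - (-4 - 6))*0 = -12*(-3 - 1*(-10))*0 = -12*(-3 + 10)*0 = -12*7*0 = -84*0 = 0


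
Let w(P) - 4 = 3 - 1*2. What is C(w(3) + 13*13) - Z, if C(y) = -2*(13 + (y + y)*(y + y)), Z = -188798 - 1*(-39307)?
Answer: -92743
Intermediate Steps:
w(P) = 5 (w(P) = 4 + (3 - 1*2) = 4 + (3 - 2) = 4 + 1 = 5)
Z = -149491 (Z = -188798 + 39307 = -149491)
C(y) = -26 - 8*y² (C(y) = -2*(13 + (2*y)*(2*y)) = -2*(13 + 4*y²) = -26 - 8*y²)
C(w(3) + 13*13) - Z = (-26 - 8*(5 + 13*13)²) - 1*(-149491) = (-26 - 8*(5 + 169)²) + 149491 = (-26 - 8*174²) + 149491 = (-26 - 8*30276) + 149491 = (-26 - 242208) + 149491 = -242234 + 149491 = -92743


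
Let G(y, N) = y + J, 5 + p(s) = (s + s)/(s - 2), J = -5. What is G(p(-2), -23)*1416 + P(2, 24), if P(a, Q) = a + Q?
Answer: -12718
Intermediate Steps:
p(s) = -5 + 2*s/(-2 + s) (p(s) = -5 + (s + s)/(s - 2) = -5 + (2*s)/(-2 + s) = -5 + 2*s/(-2 + s))
G(y, N) = -5 + y (G(y, N) = y - 5 = -5 + y)
P(a, Q) = Q + a
G(p(-2), -23)*1416 + P(2, 24) = (-5 + (10 - 3*(-2))/(-2 - 2))*1416 + (24 + 2) = (-5 + (10 + 6)/(-4))*1416 + 26 = (-5 - 1/4*16)*1416 + 26 = (-5 - 4)*1416 + 26 = -9*1416 + 26 = -12744 + 26 = -12718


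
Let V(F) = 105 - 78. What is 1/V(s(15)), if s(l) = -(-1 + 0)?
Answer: 1/27 ≈ 0.037037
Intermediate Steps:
s(l) = 1 (s(l) = -1*(-1) = 1)
V(F) = 27
1/V(s(15)) = 1/27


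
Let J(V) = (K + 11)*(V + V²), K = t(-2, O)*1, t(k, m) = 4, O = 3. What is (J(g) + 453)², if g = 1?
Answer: 233289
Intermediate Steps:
K = 4 (K = 4*1 = 4)
J(V) = 15*V + 15*V² (J(V) = (4 + 11)*(V + V²) = 15*(V + V²) = 15*V + 15*V²)
(J(g) + 453)² = (15*1*(1 + 1) + 453)² = (15*1*2 + 453)² = (30 + 453)² = 483² = 233289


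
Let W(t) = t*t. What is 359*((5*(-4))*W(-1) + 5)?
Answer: -5385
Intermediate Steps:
W(t) = t²
359*((5*(-4))*W(-1) + 5) = 359*((5*(-4))*(-1)² + 5) = 359*(-20*1 + 5) = 359*(-20 + 5) = 359*(-15) = -5385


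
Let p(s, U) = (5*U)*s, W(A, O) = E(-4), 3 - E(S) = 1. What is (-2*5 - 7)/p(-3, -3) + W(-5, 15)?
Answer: 73/45 ≈ 1.6222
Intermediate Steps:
E(S) = 2 (E(S) = 3 - 1*1 = 3 - 1 = 2)
W(A, O) = 2
p(s, U) = 5*U*s
(-2*5 - 7)/p(-3, -3) + W(-5, 15) = (-2*5 - 7)/((5*(-3)*(-3))) + 2 = (-10 - 7)/45 + 2 = -17*1/45 + 2 = -17/45 + 2 = 73/45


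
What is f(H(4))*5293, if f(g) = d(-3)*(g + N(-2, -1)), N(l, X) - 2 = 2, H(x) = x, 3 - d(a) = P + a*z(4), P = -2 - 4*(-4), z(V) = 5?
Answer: 169376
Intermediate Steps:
P = 14 (P = -2 + 16 = 14)
d(a) = -11 - 5*a (d(a) = 3 - (14 + a*5) = 3 - (14 + 5*a) = 3 + (-14 - 5*a) = -11 - 5*a)
N(l, X) = 4 (N(l, X) = 2 + 2 = 4)
f(g) = 16 + 4*g (f(g) = (-11 - 5*(-3))*(g + 4) = (-11 + 15)*(4 + g) = 4*(4 + g) = 16 + 4*g)
f(H(4))*5293 = (16 + 4*4)*5293 = (16 + 16)*5293 = 32*5293 = 169376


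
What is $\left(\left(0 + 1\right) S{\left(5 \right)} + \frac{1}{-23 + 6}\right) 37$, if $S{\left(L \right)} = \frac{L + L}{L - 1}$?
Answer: $\frac{3071}{34} \approx 90.323$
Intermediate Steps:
$S{\left(L \right)} = \frac{2 L}{-1 + L}$
$\left(\left(0 + 1\right) S{\left(5 \right)} + \frac{1}{-23 + 6}\right) 37 = \left(\left(0 + 1\right) 2 \cdot 5 \frac{1}{-1 + 5} + \frac{1}{-23 + 6}\right) 37 = \left(1 \cdot 2 \cdot 5 \cdot \frac{1}{4} + \frac{1}{-17}\right) 37 = \left(1 \cdot 2 \cdot 5 \cdot \frac{1}{4} - \frac{1}{17}\right) 37 = \left(1 \cdot \frac{5}{2} - \frac{1}{17}\right) 37 = \left(\frac{5}{2} - \frac{1}{17}\right) 37 = \frac{83}{34} \cdot 37 = \frac{3071}{34}$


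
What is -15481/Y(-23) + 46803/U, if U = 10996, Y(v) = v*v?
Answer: -145470289/5816884 ≈ -25.008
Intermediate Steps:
Y(v) = v**2
-15481/Y(-23) + 46803/U = -15481/((-23)**2) + 46803/10996 = -15481/529 + 46803*(1/10996) = -15481*1/529 + 46803/10996 = -15481/529 + 46803/10996 = -145470289/5816884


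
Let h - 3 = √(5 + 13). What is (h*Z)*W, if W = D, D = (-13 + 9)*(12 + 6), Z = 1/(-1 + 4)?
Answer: -72 - 72*√2 ≈ -173.82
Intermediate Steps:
h = 3 + 3*√2 (h = 3 + √(5 + 13) = 3 + √18 = 3 + 3*√2 ≈ 7.2426)
Z = ⅓ (Z = 1/3 = ⅓ ≈ 0.33333)
D = -72 (D = -4*18 = -72)
W = -72
(h*Z)*W = ((3 + 3*√2)*(⅓))*(-72) = (1 + √2)*(-72) = -72 - 72*√2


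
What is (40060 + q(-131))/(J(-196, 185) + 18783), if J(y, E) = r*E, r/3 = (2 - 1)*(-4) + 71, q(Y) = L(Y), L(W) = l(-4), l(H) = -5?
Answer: 40055/55968 ≈ 0.71568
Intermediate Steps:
L(W) = -5
q(Y) = -5
r = 201 (r = 3*((2 - 1)*(-4) + 71) = 3*(1*(-4) + 71) = 3*(-4 + 71) = 3*67 = 201)
J(y, E) = 201*E
(40060 + q(-131))/(J(-196, 185) + 18783) = (40060 - 5)/(201*185 + 18783) = 40055/(37185 + 18783) = 40055/55968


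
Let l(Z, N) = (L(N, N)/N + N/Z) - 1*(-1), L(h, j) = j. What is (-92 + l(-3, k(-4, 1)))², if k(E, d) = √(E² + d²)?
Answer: 72917/9 + 60*√17 ≈ 8349.3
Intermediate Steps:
l(Z, N) = 2 + N/Z (l(Z, N) = (N/N + N/Z) - 1*(-1) = (1 + N/Z) + 1 = 2 + N/Z)
(-92 + l(-3, k(-4, 1)))² = (-92 + (2 + √((-4)² + 1²)/(-3)))² = (-92 + (2 + √(16 + 1)*(-⅓)))² = (-92 + (2 + √17*(-⅓)))² = (-92 + (2 - √17/3))² = (-90 - √17/3)²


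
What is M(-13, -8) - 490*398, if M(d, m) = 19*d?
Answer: -195267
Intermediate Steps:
M(-13, -8) - 490*398 = 19*(-13) - 490*398 = -247 - 195020 = -195267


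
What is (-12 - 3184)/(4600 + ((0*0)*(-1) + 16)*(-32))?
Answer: -799/1022 ≈ -0.78180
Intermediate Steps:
(-12 - 3184)/(4600 + ((0*0)*(-1) + 16)*(-32)) = -3196/(4600 + (0*(-1) + 16)*(-32)) = -3196/(4600 + (0 + 16)*(-32)) = -3196/(4600 + 16*(-32)) = -3196/(4600 - 512) = -3196/4088 = -3196*1/4088 = -799/1022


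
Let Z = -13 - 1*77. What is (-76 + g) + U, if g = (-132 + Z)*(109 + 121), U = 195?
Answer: -50941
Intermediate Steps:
Z = -90 (Z = -13 - 77 = -90)
g = -51060 (g = (-132 - 90)*(109 + 121) = -222*230 = -51060)
(-76 + g) + U = (-76 - 51060) + 195 = -51136 + 195 = -50941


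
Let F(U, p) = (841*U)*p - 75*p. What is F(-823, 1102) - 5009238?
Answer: -767833474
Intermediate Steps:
F(U, p) = -75*p + 841*U*p (F(U, p) = 841*U*p - 75*p = -75*p + 841*U*p)
F(-823, 1102) - 5009238 = 1102*(-75 + 841*(-823)) - 5009238 = 1102*(-75 - 692143) - 5009238 = 1102*(-692218) - 5009238 = -762824236 - 5009238 = -767833474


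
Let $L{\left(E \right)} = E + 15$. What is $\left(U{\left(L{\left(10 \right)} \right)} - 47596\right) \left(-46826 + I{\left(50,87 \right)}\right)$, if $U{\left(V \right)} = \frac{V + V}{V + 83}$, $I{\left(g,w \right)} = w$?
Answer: $\frac{120126661501}{54} \approx 2.2246 \cdot 10^{9}$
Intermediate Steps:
$L{\left(E \right)} = 15 + E$
$U{\left(V \right)} = \frac{2 V}{83 + V}$
$\left(U{\left(L{\left(10 \right)} \right)} - 47596\right) \left(-46826 + I{\left(50,87 \right)}\right) = \left(\frac{2 \left(15 + 10\right)}{83 + \left(15 + 10\right)} - 47596\right) \left(-46826 + 87\right) = \left(2 \cdot 25 \frac{1}{83 + 25} - 47596\right) \left(-46739\right) = \left(2 \cdot 25 \cdot \frac{1}{108} - 47596\right) \left(-46739\right) = \left(\frac{25}{54} - 47596\right) \left(-46739\right) = \left(- \frac{2570159}{54}\right) \left(-46739\right) = \frac{120126661501}{54}$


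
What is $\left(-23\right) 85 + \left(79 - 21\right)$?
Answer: $-1897$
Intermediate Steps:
$\left(-23\right) 85 + \left(79 - 21\right) = -1955 + \left(79 - 21\right) = -1955 + 58 = -1897$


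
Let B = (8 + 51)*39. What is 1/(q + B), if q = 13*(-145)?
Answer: 1/416 ≈ 0.0024038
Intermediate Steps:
B = 2301 (B = 59*39 = 2301)
q = -1885
1/(q + B) = 1/(-1885 + 2301) = 1/416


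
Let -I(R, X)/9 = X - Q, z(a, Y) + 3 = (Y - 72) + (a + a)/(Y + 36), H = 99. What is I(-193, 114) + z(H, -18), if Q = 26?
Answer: -874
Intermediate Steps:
z(a, Y) = -75 + Y + 2*a/(36 + Y) (z(a, Y) = -3 + ((Y - 72) + (a + a)/(Y + 36)) = -3 + ((-72 + Y) + (2*a)/(36 + Y)) = -3 + ((-72 + Y) + 2*a/(36 + Y)) = -3 + (-72 + Y + 2*a/(36 + Y)) = -75 + Y + 2*a/(36 + Y))
I(R, X) = 234 - 9*X (I(R, X) = -9*(X - 1*26) = -9*(X - 26) = -9*(-26 + X) = 234 - 9*X)
I(-193, 114) + z(H, -18) = (234 - 9*114) + (-2700 + (-18)**2 - 39*(-18) + 2*99)/(36 - 18) = (234 - 1026) + (-2700 + 324 + 702 + 198)/18 = -792 + (1/18)*(-1476) = -792 - 82 = -874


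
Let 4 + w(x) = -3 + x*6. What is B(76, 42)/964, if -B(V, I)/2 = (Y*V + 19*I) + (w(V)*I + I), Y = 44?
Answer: -11521/241 ≈ -47.805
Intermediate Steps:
w(x) = -7 + 6*x (w(x) = -4 + (-3 + x*6) = -4 + (-3 + 6*x) = -7 + 6*x)
B(V, I) = -88*V - 40*I - 2*I*(-7 + 6*V) (B(V, I) = -2*((44*V + 19*I) + ((-7 + 6*V)*I + I)) = -2*((19*I + 44*V) + (I*(-7 + 6*V) + I)) = -2*((19*I + 44*V) + (I + I*(-7 + 6*V))) = -2*(20*I + 44*V + I*(-7 + 6*V)) = -88*V - 40*I - 2*I*(-7 + 6*V))
B(76, 42)/964 = (-88*76 - 26*42 - 12*42*76)/964 = (-6688 - 1092 - 38304)*(1/964) = -46084*1/964 = -11521/241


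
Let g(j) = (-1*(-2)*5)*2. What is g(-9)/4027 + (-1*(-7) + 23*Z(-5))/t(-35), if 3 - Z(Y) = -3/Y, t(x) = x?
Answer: -1248897/704725 ≈ -1.7722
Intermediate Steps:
Z(Y) = 3 + 3/Y (Z(Y) = 3 - (-3)/Y = 3 + 3/Y)
g(j) = 20 (g(j) = (2*5)*2 = 10*2 = 20)
g(-9)/4027 + (-1*(-7) + 23*Z(-5))/t(-35) = 20/4027 + (-1*(-7) + 23*(3 + 3/(-5)))/(-35) = 20*(1/4027) + (7 + 23*(3 + 3*(-⅕)))*(-1/35) = 20/4027 + (7 + 23*(3 - ⅗))*(-1/35) = 20/4027 + (7 + 23*(12/5))*(-1/35) = 20/4027 + (7 + 276/5)*(-1/35) = 20/4027 + (311/5)*(-1/35) = 20/4027 - 311/175 = -1248897/704725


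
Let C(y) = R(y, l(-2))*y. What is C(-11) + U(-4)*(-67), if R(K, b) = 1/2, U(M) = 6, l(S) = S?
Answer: -815/2 ≈ -407.50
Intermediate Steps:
R(K, b) = ½ (R(K, b) = 1*(½) = ½)
C(y) = y/2
C(-11) + U(-4)*(-67) = (½)*(-11) + 6*(-67) = -11/2 - 402 = -815/2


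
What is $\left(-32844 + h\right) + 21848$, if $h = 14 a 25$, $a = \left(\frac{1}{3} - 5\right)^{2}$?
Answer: $- \frac{30364}{9} \approx -3373.8$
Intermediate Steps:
$a = \frac{196}{9}$ ($a = \left(\frac{1}{3} - 5\right)^{2} = \left(- \frac{14}{3}\right)^{2} = \frac{196}{9} \approx 21.778$)
$h = \frac{68600}{9}$ ($h = 14 \cdot \frac{196}{9} \cdot 25 = \frac{2744}{9} \cdot 25 = \frac{68600}{9} \approx 7622.2$)
$\left(-32844 + h\right) + 21848 = \left(-32844 + \frac{68600}{9}\right) + 21848 = - \frac{226996}{9} + 21848 = - \frac{30364}{9}$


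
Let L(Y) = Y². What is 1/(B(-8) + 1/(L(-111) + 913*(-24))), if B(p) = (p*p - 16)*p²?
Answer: 9591/29463551 ≈ 0.00032552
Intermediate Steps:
B(p) = p²*(-16 + p²) (B(p) = (p² - 16)*p² = (-16 + p²)*p² = p²*(-16 + p²))
1/(B(-8) + 1/(L(-111) + 913*(-24))) = 1/((-8)²*(-16 + (-8)²) + 1/((-111)² + 913*(-24))) = 1/(64*(-16 + 64) + 1/(12321 - 21912)) = 1/(64*48 + 1/(-9591)) = 1/(3072 - 1/9591) = 1/(29463551/9591) = 9591/29463551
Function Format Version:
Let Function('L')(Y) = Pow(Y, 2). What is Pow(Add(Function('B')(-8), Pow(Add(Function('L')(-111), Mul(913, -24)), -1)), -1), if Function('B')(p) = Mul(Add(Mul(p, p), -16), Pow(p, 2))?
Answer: Rational(9591, 29463551) ≈ 0.00032552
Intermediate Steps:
Function('B')(p) = Mul(Pow(p, 2), Add(-16, Pow(p, 2))) (Function('B')(p) = Mul(Add(Pow(p, 2), -16), Pow(p, 2)) = Mul(Add(-16, Pow(p, 2)), Pow(p, 2)) = Mul(Pow(p, 2), Add(-16, Pow(p, 2))))
Pow(Add(Function('B')(-8), Pow(Add(Function('L')(-111), Mul(913, -24)), -1)), -1) = Pow(Add(Mul(Pow(-8, 2), Add(-16, Pow(-8, 2))), Pow(Add(Pow(-111, 2), Mul(913, -24)), -1)), -1) = Pow(Add(Mul(64, Add(-16, 64)), Pow(Add(12321, -21912), -1)), -1) = Pow(Add(Mul(64, 48), Pow(-9591, -1)), -1) = Pow(Add(3072, Rational(-1, 9591)), -1) = Pow(Rational(29463551, 9591), -1) = Rational(9591, 29463551)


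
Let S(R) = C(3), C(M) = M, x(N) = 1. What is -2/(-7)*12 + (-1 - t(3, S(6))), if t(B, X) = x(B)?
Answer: 10/7 ≈ 1.4286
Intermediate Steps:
S(R) = 3
t(B, X) = 1
-2/(-7)*12 + (-1 - t(3, S(6))) = -2/(-7)*12 + (-1 - 1*1) = -2*(-1/7)*12 + (-1 - 1) = (2/7)*12 - 2 = 24/7 - 2 = 10/7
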